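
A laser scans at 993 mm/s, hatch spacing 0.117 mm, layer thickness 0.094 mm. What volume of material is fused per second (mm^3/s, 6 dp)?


Rate = 993 * 0.117 * 0.094 = 10.921014 mm^3/s


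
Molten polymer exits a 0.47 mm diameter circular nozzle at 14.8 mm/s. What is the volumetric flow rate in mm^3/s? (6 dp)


A = pi*(0.47/2)^2 = 0.17349445 mm^2
Q = 0.17349445 * 14.8 = 2.567718 mm^3/s


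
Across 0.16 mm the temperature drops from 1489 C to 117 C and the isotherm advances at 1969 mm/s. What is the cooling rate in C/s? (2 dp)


G = (1489-117)/0.16 = 8575.0 C/mm
CR = 8575.0 * 1969 = 16884175.0 C/s


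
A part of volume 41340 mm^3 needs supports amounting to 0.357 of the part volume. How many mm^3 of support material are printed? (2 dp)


V_support = 41340 * 0.357 = 14758.38 mm^3


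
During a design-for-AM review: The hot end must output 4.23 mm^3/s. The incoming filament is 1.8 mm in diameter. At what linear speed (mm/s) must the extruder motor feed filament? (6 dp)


A = pi*(1.8/2)^2 = 2.54469
v = 4.23 / 2.54469 = 1.662285 mm/s


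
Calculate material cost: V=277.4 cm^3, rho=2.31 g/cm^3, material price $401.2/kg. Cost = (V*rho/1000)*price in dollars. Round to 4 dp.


Mass = 277.4*2.31/1000 = 0.640794 kg
Cost = 0.640794 * 401.2 = 257.0866 $


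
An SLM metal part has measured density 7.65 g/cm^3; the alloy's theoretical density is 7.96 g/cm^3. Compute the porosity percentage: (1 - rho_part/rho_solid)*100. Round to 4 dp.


Porosity = (1-7.65/7.96)*100 = 3.8945 %


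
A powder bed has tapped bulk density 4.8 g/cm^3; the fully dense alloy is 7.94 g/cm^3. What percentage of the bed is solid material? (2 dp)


Packing = (4.8/7.94)*100 = 60.45 %


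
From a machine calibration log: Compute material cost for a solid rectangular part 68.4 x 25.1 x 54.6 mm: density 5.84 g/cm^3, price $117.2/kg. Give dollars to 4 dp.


V = 68.4 * 25.1 * 54.6 = 93739.464 mm^3 = 93.739464 cm^3
Mass = 93.739464 * 5.84 / 1000 = 0.54743847 kg
Cost = 0.54743847 * 117.2 = 64.1598 $


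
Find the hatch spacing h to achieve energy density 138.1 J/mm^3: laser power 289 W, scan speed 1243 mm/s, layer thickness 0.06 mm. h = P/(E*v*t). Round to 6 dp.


h = 289 / (138.1*1243*0.06) = 0.02806 mm


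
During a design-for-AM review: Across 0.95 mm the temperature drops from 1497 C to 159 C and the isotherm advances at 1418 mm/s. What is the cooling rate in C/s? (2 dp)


G = (1497-159)/0.95 = 1408.42105263 C/mm
CR = 1408.42105263 * 1418 = 1997141.05 C/s


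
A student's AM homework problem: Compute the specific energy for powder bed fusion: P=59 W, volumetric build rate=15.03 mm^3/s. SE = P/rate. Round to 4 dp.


SE = 59 / 15.03 = 3.9255 J/mm^3


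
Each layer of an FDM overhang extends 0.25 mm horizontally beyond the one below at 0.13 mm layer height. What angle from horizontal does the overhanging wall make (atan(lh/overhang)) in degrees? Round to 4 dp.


angle = atan(0.13/0.25) = 27.4744 degrees


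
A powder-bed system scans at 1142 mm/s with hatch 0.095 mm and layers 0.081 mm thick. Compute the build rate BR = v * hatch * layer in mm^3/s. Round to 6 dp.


Rate = 1142 * 0.095 * 0.081 = 8.78769 mm^3/s


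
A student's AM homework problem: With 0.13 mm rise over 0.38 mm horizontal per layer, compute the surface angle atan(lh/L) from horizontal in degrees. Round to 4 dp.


angle = atan(0.13/0.38) = 18.8861 degrees


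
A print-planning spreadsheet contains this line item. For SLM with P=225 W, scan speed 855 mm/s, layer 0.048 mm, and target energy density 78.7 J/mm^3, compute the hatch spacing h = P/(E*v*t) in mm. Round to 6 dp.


h = 225 / (78.7*855*0.048) = 0.069663 mm


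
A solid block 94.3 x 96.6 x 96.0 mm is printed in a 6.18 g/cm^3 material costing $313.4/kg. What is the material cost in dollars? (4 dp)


V = 94.3 * 96.6 * 96.0 = 874500.48 mm^3 = 874.50048 cm^3
Mass = 874.50048 * 6.18 / 1000 = 5.40441297 kg
Cost = 5.40441297 * 313.4 = 1693.743 $


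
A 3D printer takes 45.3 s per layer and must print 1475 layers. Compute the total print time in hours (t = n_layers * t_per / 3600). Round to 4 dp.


t = 1475 * 45.3 / 3600 = 18.5604 hrs


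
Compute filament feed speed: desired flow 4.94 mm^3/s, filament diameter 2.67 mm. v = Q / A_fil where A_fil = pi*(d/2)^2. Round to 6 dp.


A = pi*(2.67/2)^2 = 5.599025
v = 4.94 / 5.599025 = 0.882296 mm/s


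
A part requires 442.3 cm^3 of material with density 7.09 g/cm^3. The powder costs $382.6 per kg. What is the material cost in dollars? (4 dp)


Mass = 442.3*7.09/1000 = 3.135907 kg
Cost = 3.135907 * 382.6 = 1199.798 $


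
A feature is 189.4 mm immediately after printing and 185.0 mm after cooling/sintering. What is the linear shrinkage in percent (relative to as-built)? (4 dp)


Shrinkage = ((189.4-185.0)/189.4)*100 = 2.3231 %


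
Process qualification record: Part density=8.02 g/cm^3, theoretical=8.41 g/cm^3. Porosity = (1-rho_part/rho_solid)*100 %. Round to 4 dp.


Porosity = (1-8.02/8.41)*100 = 4.6373 %


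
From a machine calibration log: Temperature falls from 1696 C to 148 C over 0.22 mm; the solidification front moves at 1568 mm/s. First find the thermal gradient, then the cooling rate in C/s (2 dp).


G = (1696-148)/0.22 = 7036.36363636 C/mm
CR = 7036.36363636 * 1568 = 11033018.18 C/s


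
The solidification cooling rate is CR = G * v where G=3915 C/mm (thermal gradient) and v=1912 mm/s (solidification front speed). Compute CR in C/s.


CR = 3915 * 1912 = 7485480 C/s


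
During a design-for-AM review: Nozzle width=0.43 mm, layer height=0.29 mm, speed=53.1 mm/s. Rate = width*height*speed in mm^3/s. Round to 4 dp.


Rate = 0.43 * 0.29 * 53.1 = 6.6216 mm^3/s


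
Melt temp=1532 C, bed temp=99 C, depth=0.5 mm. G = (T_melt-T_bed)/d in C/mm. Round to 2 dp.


G = (1532-99)/0.5 = 2866.0 C/mm


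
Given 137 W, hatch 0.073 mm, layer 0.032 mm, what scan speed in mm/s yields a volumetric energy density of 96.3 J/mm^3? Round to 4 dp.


v = 137 / (96.3*0.073*0.032) = 609.0058 mm/s


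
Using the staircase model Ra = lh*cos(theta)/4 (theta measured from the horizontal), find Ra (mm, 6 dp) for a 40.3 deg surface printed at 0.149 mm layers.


Ra = 0.149 * cos(40.3) / 4 = 0.028409 mm


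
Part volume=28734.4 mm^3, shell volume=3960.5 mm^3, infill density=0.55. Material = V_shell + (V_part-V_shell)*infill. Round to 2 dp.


V_infill = (28734.4 - 3960.5) * 0.55 = 13625.65
V_total = 3960.5 + 13625.65 = 17586.15 mm^3


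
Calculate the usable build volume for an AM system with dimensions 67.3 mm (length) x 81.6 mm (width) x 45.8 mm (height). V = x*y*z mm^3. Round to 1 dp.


V = 67.3 * 81.6 * 45.8 = 251518.9 mm^3


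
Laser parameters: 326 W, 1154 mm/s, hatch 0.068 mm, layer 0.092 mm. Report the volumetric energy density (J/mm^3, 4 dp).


E = 326 / (1154*0.068*0.092) = 45.156 J/mm^3


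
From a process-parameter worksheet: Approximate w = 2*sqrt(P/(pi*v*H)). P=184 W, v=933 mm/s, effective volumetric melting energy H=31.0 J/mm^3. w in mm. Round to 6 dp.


w = 2*sqrt(184/(pi*933*31.0)) = 0.09 mm


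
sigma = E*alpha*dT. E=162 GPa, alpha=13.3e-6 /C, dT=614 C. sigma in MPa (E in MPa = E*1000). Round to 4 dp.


sigma = 162*1000 * 13.3e-6 * 614 = 1322.9244 MPa


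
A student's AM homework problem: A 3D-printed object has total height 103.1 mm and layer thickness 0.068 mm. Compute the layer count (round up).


Layers = ceil(103.1/0.068) = 1517


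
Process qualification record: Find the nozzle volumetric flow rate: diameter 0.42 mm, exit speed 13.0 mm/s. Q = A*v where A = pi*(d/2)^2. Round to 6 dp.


A = pi*(0.42/2)^2 = 0.13854424 mm^2
Q = 0.13854424 * 13.0 = 1.801075 mm^3/s


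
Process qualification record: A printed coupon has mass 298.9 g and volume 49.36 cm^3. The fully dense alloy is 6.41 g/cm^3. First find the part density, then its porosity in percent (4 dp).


rho_part = 298.9 / 49.36 = 6.05551053 g/cm^3
Porosity = (1 - 6.05551053/6.41)*100 = 5.5303 %


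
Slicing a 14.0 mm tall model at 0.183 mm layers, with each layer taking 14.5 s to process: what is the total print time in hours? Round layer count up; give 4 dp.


Layers = ceil(14.0/0.183) = 77
t = 77 * 14.5 / 3600 = 0.3101 hrs


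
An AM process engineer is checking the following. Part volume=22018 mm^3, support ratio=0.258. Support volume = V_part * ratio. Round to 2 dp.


V_support = 22018 * 0.258 = 5680.64 mm^3


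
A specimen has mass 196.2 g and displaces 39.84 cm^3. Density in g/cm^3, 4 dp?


rho = 196.2 / 39.84 = 4.9247 g/cm^3


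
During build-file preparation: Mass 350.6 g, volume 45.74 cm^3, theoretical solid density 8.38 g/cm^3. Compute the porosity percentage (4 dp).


rho_part = 350.6 / 45.74 = 7.6650634 g/cm^3
Porosity = (1 - 7.6650634/8.38)*100 = 8.5315 %


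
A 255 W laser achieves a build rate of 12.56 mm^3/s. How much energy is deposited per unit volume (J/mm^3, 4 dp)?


SE = 255 / 12.56 = 20.3025 J/mm^3


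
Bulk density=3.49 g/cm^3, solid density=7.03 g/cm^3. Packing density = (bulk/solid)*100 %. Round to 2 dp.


Packing = (3.49/7.03)*100 = 49.64 %


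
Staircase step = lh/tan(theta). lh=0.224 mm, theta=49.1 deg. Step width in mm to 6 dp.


step = 0.224 / tan(49.1) = 0.194035 mm


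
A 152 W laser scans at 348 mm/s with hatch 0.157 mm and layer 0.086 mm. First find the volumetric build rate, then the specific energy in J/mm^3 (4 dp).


Build rate = 348 * 0.157 * 0.086 = 4.698696 mm^3/s
SE = 152 / 4.698696 = 32.3494 J/mm^3


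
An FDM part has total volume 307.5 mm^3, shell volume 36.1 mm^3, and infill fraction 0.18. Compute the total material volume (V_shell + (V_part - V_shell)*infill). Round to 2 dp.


V_infill = (307.5 - 36.1) * 0.18 = 48.85
V_total = 36.1 + 48.85 = 84.95 mm^3


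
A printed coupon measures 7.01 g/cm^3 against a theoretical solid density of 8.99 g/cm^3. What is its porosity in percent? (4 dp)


Porosity = (1-7.01/8.99)*100 = 22.0245 %


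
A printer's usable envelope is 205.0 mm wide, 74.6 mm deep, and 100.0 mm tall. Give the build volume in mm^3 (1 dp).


V = 205.0 * 74.6 * 100.0 = 1529300.0 mm^3


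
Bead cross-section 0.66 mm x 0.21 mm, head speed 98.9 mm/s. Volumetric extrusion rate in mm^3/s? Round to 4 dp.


Rate = 0.66 * 0.21 * 98.9 = 13.7075 mm^3/s


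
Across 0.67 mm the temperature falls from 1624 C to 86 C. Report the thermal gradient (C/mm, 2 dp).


G = (1624-86)/0.67 = 2295.52 C/mm


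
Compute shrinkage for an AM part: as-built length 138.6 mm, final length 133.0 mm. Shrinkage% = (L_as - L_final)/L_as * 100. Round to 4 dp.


Shrinkage = ((138.6-133.0)/138.6)*100 = 4.0404 %


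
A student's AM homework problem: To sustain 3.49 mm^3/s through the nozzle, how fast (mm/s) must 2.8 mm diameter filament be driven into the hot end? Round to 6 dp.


A = pi*(2.8/2)^2 = 6.157522
v = 3.49 / 6.157522 = 0.566786 mm/s


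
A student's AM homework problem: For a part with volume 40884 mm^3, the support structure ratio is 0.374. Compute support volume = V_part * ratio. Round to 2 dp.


V_support = 40884 * 0.374 = 15290.62 mm^3


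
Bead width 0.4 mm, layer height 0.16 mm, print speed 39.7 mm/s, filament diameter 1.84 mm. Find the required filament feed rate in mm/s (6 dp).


Q = 0.4 * 0.16 * 39.7 = 2.5408 mm^3/s
A_fil = pi*(1.84/2)^2 = 2.65904402 mm^2
v_feed = 2.5408 / 2.65904402 = 0.955531 mm/s


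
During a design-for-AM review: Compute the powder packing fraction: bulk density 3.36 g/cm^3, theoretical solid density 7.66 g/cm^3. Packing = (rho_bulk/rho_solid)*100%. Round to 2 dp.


Packing = (3.36/7.66)*100 = 43.86 %


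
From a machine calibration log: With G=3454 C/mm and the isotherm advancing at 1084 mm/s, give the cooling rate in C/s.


CR = 3454 * 1084 = 3744136 C/s


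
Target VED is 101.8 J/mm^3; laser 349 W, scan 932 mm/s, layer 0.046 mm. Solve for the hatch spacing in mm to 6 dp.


h = 349 / (101.8*932*0.046) = 0.079966 mm


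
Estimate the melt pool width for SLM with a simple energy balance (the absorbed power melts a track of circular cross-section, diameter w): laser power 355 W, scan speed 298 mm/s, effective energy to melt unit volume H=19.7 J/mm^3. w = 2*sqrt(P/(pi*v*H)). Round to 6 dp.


w = 2*sqrt(355/(pi*298*19.7)) = 0.277478 mm


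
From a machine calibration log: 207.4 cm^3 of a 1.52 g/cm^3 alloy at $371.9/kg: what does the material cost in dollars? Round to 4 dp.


Mass = 207.4*1.52/1000 = 0.315248 kg
Cost = 0.315248 * 371.9 = 117.2407 $


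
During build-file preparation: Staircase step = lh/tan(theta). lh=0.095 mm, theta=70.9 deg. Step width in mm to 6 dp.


step = 0.095 / tan(70.9) = 0.032897 mm


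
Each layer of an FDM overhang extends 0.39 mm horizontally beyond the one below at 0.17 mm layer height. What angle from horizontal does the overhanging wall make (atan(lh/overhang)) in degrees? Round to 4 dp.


angle = atan(0.17/0.39) = 23.5523 degrees


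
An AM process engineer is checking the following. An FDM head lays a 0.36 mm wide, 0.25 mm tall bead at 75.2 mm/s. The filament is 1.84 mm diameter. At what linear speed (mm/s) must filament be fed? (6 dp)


Q = 0.36 * 0.25 * 75.2 = 6.768 mm^3/s
A_fil = pi*(1.84/2)^2 = 2.65904402 mm^2
v_feed = 6.768 / 2.65904402 = 2.545276 mm/s


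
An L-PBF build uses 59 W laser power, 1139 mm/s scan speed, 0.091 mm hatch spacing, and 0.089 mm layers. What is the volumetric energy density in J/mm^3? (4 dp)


E = 59 / (1139*0.091*0.089) = 6.3958 J/mm^3


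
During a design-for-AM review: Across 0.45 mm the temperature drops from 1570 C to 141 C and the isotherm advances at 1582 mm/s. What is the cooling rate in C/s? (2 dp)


G = (1570-141)/0.45 = 3175.55555556 C/mm
CR = 3175.55555556 * 1582 = 5023728.89 C/s


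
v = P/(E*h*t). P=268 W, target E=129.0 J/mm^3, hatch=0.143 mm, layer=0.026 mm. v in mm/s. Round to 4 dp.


v = 268 / (129.0*0.143*0.026) = 558.7734 mm/s


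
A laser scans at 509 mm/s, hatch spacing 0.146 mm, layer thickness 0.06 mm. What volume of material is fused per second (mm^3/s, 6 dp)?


Rate = 509 * 0.146 * 0.06 = 4.45884 mm^3/s


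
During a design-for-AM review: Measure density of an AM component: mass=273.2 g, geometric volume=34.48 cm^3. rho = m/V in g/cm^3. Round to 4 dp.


rho = 273.2 / 34.48 = 7.9234 g/cm^3


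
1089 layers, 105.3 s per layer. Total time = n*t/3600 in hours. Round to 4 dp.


t = 1089 * 105.3 / 3600 = 31.8533 hrs


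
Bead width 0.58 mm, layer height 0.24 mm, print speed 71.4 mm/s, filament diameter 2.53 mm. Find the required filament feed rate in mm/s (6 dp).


Q = 0.58 * 0.24 * 71.4 = 9.93888 mm^3/s
A_fil = pi*(2.53/2)^2 = 5.0272551 mm^2
v_feed = 9.93888 / 5.0272551 = 1.976999 mm/s


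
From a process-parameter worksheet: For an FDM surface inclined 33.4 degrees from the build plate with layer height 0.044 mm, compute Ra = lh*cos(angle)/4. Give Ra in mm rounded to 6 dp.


Ra = 0.044 * cos(33.4) / 4 = 0.009183 mm


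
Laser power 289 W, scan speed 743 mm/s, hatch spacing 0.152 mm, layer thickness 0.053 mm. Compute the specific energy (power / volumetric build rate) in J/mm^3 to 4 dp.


Build rate = 743 * 0.152 * 0.053 = 5.985608 mm^3/s
SE = 289 / 5.985608 = 48.2825 J/mm^3


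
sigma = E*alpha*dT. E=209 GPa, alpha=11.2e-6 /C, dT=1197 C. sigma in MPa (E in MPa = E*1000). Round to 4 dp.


sigma = 209*1000 * 11.2e-6 * 1197 = 2801.9376 MPa


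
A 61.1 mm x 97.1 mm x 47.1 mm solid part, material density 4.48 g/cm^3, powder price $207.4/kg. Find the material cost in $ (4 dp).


V = 61.1 * 97.1 * 47.1 = 279435.351 mm^3 = 279.435351 cm^3
Mass = 279.435351 * 4.48 / 1000 = 1.25187037 kg
Cost = 1.25187037 * 207.4 = 259.6379 $


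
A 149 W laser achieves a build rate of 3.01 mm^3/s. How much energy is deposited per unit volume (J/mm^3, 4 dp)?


SE = 149 / 3.01 = 49.5017 J/mm^3


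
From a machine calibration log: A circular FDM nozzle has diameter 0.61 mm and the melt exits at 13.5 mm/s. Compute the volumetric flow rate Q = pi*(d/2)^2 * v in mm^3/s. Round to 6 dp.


A = pi*(0.61/2)^2 = 0.29224666 mm^2
Q = 0.29224666 * 13.5 = 3.94533 mm^3/s


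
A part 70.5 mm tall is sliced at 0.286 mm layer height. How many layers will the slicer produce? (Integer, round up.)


Layers = ceil(70.5/0.286) = 247


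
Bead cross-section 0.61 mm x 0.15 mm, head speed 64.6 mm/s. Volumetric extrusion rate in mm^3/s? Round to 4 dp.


Rate = 0.61 * 0.15 * 64.6 = 5.9109 mm^3/s


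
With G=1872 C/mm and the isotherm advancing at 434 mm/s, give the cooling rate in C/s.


CR = 1872 * 434 = 812448 C/s


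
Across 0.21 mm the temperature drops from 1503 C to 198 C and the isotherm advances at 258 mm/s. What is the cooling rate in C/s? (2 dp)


G = (1503-198)/0.21 = 6214.28571429 C/mm
CR = 6214.28571429 * 258 = 1603285.71 C/s


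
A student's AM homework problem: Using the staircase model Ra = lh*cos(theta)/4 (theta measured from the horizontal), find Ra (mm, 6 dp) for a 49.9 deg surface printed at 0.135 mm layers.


Ra = 0.135 * cos(49.9) / 4 = 0.021739 mm


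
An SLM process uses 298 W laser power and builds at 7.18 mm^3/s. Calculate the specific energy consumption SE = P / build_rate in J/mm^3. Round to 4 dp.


SE = 298 / 7.18 = 41.5042 J/mm^3


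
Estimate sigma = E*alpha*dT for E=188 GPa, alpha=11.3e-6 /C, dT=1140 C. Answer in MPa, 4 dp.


sigma = 188*1000 * 11.3e-6 * 1140 = 2421.816 MPa


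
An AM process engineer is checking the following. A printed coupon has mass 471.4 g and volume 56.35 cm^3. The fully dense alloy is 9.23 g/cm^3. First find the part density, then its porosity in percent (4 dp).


rho_part = 471.4 / 56.35 = 8.36557232 g/cm^3
Porosity = (1 - 8.36557232/9.23)*100 = 9.3654 %


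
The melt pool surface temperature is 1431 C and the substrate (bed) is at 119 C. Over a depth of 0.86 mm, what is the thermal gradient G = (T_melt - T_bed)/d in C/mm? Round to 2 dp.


G = (1431-119)/0.86 = 1525.58 C/mm


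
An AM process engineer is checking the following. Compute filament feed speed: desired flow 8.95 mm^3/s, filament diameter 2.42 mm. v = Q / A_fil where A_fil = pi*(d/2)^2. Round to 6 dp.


A = pi*(2.42/2)^2 = 4.599606
v = 8.95 / 4.599606 = 1.945819 mm/s


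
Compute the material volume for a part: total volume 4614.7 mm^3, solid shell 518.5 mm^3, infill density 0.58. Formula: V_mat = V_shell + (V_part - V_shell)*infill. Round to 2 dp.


V_infill = (4614.7 - 518.5) * 0.58 = 2375.8
V_total = 518.5 + 2375.8 = 2894.3 mm^3


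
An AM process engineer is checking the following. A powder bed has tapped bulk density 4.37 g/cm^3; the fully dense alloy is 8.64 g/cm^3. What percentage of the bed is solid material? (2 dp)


Packing = (4.37/8.64)*100 = 50.58 %


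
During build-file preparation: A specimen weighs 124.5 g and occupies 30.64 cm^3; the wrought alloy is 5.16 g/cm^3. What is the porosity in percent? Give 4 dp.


rho_part = 124.5 / 30.64 = 4.06331593 g/cm^3
Porosity = (1 - 4.06331593/5.16)*100 = 21.2536 %


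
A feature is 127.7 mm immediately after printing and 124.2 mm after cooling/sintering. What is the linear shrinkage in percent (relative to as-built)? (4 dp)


Shrinkage = ((127.7-124.2)/127.7)*100 = 2.7408 %


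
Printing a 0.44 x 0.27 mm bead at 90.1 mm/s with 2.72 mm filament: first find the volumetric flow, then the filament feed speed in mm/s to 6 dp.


Q = 0.44 * 0.27 * 90.1 = 10.70388 mm^3/s
A_fil = pi*(2.72/2)^2 = 5.81068977 mm^2
v_feed = 10.70388 / 5.81068977 = 1.842101 mm/s


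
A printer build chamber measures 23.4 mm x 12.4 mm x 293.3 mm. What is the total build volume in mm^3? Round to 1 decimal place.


V = 23.4 * 12.4 * 293.3 = 85103.9 mm^3


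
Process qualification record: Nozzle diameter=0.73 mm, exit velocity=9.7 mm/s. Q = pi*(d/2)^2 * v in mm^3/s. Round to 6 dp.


A = pi*(0.73/2)^2 = 0.41853868 mm^2
Q = 0.41853868 * 9.7 = 4.059825 mm^3/s


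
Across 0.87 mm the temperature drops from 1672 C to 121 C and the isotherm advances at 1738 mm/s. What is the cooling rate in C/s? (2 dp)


G = (1672-121)/0.87 = 1782.75862069 C/mm
CR = 1782.75862069 * 1738 = 3098434.48 C/s


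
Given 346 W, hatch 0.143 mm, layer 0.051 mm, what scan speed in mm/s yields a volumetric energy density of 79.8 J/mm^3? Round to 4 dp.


v = 346 / (79.8*0.143*0.051) = 594.5207 mm/s


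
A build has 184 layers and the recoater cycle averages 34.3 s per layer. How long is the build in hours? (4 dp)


t = 184 * 34.3 / 3600 = 1.7531 hrs


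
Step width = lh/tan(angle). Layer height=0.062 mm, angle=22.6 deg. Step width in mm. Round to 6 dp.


step = 0.062 / tan(22.6) = 0.148945 mm


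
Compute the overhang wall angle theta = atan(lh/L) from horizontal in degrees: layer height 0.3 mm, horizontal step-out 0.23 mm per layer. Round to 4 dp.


angle = atan(0.3/0.23) = 52.5238 degrees


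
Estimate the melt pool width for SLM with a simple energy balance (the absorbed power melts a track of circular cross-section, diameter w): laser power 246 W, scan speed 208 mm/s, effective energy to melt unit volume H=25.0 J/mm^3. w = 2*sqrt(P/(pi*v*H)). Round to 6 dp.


w = 2*sqrt(246/(pi*208*25.0)) = 0.245426 mm


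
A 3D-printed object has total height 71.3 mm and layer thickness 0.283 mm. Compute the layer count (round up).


Layers = ceil(71.3/0.283) = 252


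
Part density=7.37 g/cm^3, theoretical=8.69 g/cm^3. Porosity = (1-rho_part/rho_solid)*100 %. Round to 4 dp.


Porosity = (1-7.37/8.69)*100 = 15.1899 %


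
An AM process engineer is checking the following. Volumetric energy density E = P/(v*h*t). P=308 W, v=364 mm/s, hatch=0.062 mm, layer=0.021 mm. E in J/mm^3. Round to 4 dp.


E = 308 / (364*0.062*0.021) = 649.8877 J/mm^3


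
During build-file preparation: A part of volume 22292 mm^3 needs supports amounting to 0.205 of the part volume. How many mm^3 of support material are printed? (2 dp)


V_support = 22292 * 0.205 = 4569.86 mm^3


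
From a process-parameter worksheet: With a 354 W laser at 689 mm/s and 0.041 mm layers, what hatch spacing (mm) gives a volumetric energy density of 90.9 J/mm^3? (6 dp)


h = 354 / (90.9*689*0.041) = 0.137859 mm


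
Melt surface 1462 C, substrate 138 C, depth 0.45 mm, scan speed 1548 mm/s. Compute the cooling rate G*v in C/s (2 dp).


G = (1462-138)/0.45 = 2942.22222222 C/mm
CR = 2942.22222222 * 1548 = 4554560.0 C/s


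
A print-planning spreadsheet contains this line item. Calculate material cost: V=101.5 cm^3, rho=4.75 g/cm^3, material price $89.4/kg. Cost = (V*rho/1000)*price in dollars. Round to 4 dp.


Mass = 101.5*4.75/1000 = 0.482125 kg
Cost = 0.482125 * 89.4 = 43.102 $


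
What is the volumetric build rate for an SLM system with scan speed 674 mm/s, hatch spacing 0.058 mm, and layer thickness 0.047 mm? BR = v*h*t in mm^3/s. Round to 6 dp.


Rate = 674 * 0.058 * 0.047 = 1.837324 mm^3/s


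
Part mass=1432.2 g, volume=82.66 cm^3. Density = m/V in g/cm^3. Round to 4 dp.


rho = 1432.2 / 82.66 = 17.3264 g/cm^3


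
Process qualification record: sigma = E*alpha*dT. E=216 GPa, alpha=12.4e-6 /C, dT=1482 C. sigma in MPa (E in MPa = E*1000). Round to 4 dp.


sigma = 216*1000 * 12.4e-6 * 1482 = 3969.3888 MPa


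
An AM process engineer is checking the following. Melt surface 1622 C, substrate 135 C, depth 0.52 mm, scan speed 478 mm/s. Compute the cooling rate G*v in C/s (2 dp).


G = (1622-135)/0.52 = 2859.61538462 C/mm
CR = 2859.61538462 * 478 = 1366896.15 C/s


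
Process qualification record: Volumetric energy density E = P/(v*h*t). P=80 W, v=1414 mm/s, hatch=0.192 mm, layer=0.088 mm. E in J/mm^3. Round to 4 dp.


E = 80 / (1414*0.192*0.088) = 3.3485 J/mm^3


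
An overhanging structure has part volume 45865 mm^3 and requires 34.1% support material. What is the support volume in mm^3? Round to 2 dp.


V_support = 45865 * 0.341 = 15639.97 mm^3


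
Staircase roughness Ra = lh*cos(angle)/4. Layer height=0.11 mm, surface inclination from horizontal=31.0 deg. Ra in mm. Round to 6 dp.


Ra = 0.11 * cos(31.0) / 4 = 0.023572 mm


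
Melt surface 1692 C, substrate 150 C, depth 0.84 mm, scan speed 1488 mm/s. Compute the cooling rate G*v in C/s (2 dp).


G = (1692-150)/0.84 = 1835.71428571 C/mm
CR = 1835.71428571 * 1488 = 2731542.86 C/s


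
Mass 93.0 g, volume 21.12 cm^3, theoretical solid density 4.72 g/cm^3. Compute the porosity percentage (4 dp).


rho_part = 93.0 / 21.12 = 4.40340909 g/cm^3
Porosity = (1 - 4.40340909/4.72)*100 = 6.7074 %


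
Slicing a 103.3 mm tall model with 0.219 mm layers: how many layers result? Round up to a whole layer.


Layers = ceil(103.3/0.219) = 472


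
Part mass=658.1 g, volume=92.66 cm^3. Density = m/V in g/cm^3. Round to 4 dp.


rho = 658.1 / 92.66 = 7.1023 g/cm^3


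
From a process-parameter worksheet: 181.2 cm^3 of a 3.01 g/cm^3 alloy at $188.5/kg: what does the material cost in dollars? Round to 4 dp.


Mass = 181.2*3.01/1000 = 0.545412 kg
Cost = 0.545412 * 188.5 = 102.8102 $


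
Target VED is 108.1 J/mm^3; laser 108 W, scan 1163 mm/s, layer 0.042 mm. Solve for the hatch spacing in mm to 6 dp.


h = 108 / (108.1*1163*0.042) = 0.020454 mm


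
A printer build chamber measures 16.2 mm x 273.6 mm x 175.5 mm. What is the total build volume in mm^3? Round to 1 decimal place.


V = 16.2 * 273.6 * 175.5 = 777872.2 mm^3


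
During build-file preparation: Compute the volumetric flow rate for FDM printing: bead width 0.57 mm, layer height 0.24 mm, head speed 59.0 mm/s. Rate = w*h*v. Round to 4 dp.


Rate = 0.57 * 0.24 * 59.0 = 8.0712 mm^3/s


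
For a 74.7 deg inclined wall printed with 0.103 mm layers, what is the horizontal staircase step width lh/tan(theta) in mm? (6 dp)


step = 0.103 / tan(74.7) = 0.028178 mm


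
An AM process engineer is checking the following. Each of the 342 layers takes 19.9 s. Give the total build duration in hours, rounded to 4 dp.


t = 342 * 19.9 / 3600 = 1.8905 hrs


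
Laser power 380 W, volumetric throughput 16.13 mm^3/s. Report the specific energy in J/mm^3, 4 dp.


SE = 380 / 16.13 = 23.5586 J/mm^3


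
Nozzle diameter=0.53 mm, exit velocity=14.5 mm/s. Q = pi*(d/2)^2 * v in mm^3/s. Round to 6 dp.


A = pi*(0.53/2)^2 = 0.22061834 mm^2
Q = 0.22061834 * 14.5 = 3.198966 mm^3/s


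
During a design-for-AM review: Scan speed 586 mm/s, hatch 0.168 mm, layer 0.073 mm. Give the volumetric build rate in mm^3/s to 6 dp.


Rate = 586 * 0.168 * 0.073 = 7.186704 mm^3/s


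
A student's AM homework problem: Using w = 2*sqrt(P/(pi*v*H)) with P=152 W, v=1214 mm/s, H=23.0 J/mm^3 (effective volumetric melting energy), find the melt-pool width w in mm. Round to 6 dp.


w = 2*sqrt(152/(pi*1214*23.0)) = 0.083254 mm


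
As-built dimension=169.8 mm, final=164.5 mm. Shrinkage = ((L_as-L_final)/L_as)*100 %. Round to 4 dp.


Shrinkage = ((169.8-164.5)/169.8)*100 = 3.1213 %


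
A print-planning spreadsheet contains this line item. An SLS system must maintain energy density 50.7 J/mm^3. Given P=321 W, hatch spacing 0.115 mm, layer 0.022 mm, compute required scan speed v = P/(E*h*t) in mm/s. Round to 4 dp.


v = 321 / (50.7*0.115*0.022) = 2502.5142 mm/s


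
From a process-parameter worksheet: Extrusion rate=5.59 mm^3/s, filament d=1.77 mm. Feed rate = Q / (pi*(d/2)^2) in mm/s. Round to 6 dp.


A = pi*(1.77/2)^2 = 2.460574
v = 5.59 / 2.460574 = 2.271828 mm/s


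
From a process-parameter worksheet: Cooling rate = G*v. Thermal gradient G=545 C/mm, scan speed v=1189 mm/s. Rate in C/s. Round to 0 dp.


CR = 545 * 1189 = 648005 C/s


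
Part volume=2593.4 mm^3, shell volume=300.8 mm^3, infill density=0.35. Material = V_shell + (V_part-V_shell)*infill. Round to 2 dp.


V_infill = (2593.4 - 300.8) * 0.35 = 802.41
V_total = 300.8 + 802.41 = 1103.21 mm^3


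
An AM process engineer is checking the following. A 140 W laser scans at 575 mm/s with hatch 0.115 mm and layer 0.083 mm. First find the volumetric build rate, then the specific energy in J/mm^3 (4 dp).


Build rate = 575 * 0.115 * 0.083 = 5.488375 mm^3/s
SE = 140 / 5.488375 = 25.5085 J/mm^3


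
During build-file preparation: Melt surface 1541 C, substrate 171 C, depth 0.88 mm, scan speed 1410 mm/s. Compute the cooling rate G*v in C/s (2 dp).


G = (1541-171)/0.88 = 1556.81818182 C/mm
CR = 1556.81818182 * 1410 = 2195113.64 C/s


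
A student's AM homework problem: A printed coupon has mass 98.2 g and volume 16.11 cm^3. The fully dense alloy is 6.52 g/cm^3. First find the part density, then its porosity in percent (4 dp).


rho_part = 98.2 / 16.11 = 6.0955928 g/cm^3
Porosity = (1 - 6.0955928/6.52)*100 = 6.5093 %


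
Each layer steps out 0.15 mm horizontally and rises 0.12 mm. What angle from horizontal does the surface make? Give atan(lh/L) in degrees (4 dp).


angle = atan(0.12/0.15) = 38.6598 degrees


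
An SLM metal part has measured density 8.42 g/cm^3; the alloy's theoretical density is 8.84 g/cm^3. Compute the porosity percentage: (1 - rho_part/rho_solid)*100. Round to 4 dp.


Porosity = (1-8.42/8.84)*100 = 4.7511 %


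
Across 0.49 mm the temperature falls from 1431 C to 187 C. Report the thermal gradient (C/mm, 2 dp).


G = (1431-187)/0.49 = 2538.78 C/mm


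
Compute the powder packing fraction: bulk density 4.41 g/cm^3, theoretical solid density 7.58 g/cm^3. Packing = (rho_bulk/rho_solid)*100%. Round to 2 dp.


Packing = (4.41/7.58)*100 = 58.18 %


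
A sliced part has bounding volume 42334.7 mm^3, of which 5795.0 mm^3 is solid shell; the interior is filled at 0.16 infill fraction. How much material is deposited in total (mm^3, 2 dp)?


V_infill = (42334.7 - 5795.0) * 0.16 = 5846.35
V_total = 5795.0 + 5846.35 = 11641.35 mm^3


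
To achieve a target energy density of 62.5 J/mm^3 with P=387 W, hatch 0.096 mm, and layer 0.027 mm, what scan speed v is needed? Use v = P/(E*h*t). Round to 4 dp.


v = 387 / (62.5*0.096*0.027) = 2388.8889 mm/s


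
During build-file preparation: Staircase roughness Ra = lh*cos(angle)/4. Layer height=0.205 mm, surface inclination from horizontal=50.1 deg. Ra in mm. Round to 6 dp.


Ra = 0.205 * cos(50.1) / 4 = 0.032874 mm


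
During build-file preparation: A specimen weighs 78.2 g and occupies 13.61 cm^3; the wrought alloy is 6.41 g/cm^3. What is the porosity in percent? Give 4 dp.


rho_part = 78.2 / 13.61 = 5.74577517 g/cm^3
Porosity = (1 - 5.74577517/6.41)*100 = 10.3623 %


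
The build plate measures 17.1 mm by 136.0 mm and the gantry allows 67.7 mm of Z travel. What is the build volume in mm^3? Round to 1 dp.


V = 17.1 * 136.0 * 67.7 = 157443.1 mm^3


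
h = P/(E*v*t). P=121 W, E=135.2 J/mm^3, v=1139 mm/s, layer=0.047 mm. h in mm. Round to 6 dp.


h = 121 / (135.2*1139*0.047) = 0.016718 mm


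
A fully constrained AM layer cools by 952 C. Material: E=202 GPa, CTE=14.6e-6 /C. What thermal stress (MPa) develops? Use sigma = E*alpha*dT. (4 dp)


sigma = 202*1000 * 14.6e-6 * 952 = 2807.6384 MPa


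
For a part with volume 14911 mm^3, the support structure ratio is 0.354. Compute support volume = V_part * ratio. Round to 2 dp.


V_support = 14911 * 0.354 = 5278.49 mm^3


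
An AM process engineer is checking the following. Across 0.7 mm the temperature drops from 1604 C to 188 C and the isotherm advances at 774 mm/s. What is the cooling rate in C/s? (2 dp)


G = (1604-188)/0.7 = 2022.85714286 C/mm
CR = 2022.85714286 * 774 = 1565691.43 C/s


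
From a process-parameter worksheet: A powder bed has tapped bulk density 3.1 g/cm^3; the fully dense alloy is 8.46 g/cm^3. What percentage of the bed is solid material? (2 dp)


Packing = (3.1/8.46)*100 = 36.64 %


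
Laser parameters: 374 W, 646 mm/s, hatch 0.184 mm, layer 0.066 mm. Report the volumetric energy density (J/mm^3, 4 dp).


E = 374 / (646*0.184*0.066) = 47.6735 J/mm^3


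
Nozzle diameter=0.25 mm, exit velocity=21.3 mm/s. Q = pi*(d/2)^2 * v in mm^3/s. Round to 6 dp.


A = pi*(0.25/2)^2 = 0.04908739 mm^2
Q = 0.04908739 * 21.3 = 1.045561 mm^3/s


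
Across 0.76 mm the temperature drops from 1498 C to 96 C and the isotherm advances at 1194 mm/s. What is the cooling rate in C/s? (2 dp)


G = (1498-96)/0.76 = 1844.73684211 C/mm
CR = 1844.73684211 * 1194 = 2202615.79 C/s


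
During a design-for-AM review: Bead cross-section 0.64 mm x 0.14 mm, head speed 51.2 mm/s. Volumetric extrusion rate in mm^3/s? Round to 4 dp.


Rate = 0.64 * 0.14 * 51.2 = 4.5875 mm^3/s


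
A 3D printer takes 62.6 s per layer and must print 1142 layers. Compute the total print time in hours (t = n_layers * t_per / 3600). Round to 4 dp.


t = 1142 * 62.6 / 3600 = 19.8581 hrs


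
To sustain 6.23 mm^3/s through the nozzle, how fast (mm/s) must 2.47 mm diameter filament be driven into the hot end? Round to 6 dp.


A = pi*(2.47/2)^2 = 4.791636
v = 6.23 / 4.791636 = 1.300182 mm/s


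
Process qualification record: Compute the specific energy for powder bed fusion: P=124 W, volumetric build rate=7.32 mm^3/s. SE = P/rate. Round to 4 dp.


SE = 124 / 7.32 = 16.9399 J/mm^3


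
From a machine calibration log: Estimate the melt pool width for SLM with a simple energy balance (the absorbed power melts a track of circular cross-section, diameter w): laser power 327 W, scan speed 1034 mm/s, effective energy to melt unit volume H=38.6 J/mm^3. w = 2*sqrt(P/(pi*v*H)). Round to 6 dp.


w = 2*sqrt(327/(pi*1034*38.6)) = 0.102135 mm


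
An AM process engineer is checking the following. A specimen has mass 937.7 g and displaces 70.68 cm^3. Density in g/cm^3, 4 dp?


rho = 937.7 / 70.68 = 13.2668 g/cm^3


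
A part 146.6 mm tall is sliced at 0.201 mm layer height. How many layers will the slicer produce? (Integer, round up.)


Layers = ceil(146.6/0.201) = 730


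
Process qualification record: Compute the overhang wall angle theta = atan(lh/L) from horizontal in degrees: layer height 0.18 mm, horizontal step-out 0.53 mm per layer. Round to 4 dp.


angle = atan(0.18/0.53) = 18.7587 degrees


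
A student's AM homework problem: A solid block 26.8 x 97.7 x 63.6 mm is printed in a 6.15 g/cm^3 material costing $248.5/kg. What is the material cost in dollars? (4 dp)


V = 26.8 * 97.7 * 63.6 = 166527.696 mm^3 = 166.527696 cm^3
Mass = 166.527696 * 6.15 / 1000 = 1.02414533 kg
Cost = 1.02414533 * 248.5 = 254.5001 $


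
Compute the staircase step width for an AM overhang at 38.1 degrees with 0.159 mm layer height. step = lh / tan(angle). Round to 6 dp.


step = 0.159 / tan(38.1) = 0.20278 mm


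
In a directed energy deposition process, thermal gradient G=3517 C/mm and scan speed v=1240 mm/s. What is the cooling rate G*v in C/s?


CR = 3517 * 1240 = 4361080 C/s


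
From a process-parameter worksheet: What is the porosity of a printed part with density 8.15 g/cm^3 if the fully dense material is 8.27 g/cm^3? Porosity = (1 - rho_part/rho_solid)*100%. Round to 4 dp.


Porosity = (1-8.15/8.27)*100 = 1.451 %


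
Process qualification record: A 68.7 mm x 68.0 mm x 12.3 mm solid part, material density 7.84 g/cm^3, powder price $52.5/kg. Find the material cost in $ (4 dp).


V = 68.7 * 68.0 * 12.3 = 57460.68 mm^3 = 57.46068 cm^3
Mass = 57.46068 * 7.84 / 1000 = 0.45049173 kg
Cost = 0.45049173 * 52.5 = 23.6508 $


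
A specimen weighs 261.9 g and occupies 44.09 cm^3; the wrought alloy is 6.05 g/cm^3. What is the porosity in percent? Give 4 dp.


rho_part = 261.9 / 44.09 = 5.94012248 g/cm^3
Porosity = (1 - 5.94012248/6.05)*100 = 1.8162 %


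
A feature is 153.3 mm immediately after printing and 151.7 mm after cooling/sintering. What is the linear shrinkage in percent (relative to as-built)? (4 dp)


Shrinkage = ((153.3-151.7)/153.3)*100 = 1.0437 %


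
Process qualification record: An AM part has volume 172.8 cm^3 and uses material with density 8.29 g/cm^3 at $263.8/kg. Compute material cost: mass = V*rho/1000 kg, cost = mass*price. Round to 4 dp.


Mass = 172.8*8.29/1000 = 1.432512 kg
Cost = 1.432512 * 263.8 = 377.8967 $


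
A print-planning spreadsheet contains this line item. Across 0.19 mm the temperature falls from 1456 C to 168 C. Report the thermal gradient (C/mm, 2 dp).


G = (1456-168)/0.19 = 6778.95 C/mm


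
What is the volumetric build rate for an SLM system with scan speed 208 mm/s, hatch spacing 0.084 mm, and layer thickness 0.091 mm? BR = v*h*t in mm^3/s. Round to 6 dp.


Rate = 208 * 0.084 * 0.091 = 1.589952 mm^3/s


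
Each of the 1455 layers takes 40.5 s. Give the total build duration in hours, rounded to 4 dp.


t = 1455 * 40.5 / 3600 = 16.3688 hrs


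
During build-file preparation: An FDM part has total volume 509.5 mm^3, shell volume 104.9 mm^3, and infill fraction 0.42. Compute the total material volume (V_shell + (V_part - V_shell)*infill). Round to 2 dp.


V_infill = (509.5 - 104.9) * 0.42 = 169.93
V_total = 104.9 + 169.93 = 274.83 mm^3


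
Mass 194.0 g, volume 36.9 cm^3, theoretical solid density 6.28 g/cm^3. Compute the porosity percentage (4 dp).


rho_part = 194.0 / 36.9 = 5.25745257 g/cm^3
Porosity = (1 - 5.25745257/6.28)*100 = 16.2826 %


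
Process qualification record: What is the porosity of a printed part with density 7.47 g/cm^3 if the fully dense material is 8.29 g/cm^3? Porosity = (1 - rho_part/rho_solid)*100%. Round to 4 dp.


Porosity = (1-7.47/8.29)*100 = 9.8914 %


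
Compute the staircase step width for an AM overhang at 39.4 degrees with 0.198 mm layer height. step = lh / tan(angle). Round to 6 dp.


step = 0.198 / tan(39.4) = 0.241049 mm


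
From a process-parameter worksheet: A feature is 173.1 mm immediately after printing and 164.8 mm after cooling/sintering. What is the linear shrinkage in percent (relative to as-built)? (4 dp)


Shrinkage = ((173.1-164.8)/173.1)*100 = 4.7949 %


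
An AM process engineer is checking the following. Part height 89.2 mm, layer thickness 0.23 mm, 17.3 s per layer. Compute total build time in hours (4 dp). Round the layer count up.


Layers = ceil(89.2/0.23) = 388
t = 388 * 17.3 / 3600 = 1.8646 hrs


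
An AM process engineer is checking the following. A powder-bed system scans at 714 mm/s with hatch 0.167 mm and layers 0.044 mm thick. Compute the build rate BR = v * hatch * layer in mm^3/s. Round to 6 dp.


Rate = 714 * 0.167 * 0.044 = 5.246472 mm^3/s


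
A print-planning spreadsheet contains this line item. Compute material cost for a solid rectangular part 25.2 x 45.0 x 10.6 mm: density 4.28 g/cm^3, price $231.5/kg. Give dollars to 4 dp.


V = 25.2 * 45.0 * 10.6 = 12020.4 mm^3 = 12.0204 cm^3
Mass = 12.0204 * 4.28 / 1000 = 0.05144731 kg
Cost = 0.05144731 * 231.5 = 11.9101 $


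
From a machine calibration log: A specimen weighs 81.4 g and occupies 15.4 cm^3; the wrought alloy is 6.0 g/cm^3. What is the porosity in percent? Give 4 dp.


rho_part = 81.4 / 15.4 = 5.28571429 g/cm^3
Porosity = (1 - 5.28571429/6.0)*100 = 11.9048 %


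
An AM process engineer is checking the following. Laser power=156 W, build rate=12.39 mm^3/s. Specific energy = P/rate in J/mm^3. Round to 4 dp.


SE = 156 / 12.39 = 12.5908 J/mm^3


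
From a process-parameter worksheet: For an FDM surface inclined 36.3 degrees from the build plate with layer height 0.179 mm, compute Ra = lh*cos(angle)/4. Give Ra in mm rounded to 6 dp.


Ra = 0.179 * cos(36.3) / 4 = 0.036065 mm


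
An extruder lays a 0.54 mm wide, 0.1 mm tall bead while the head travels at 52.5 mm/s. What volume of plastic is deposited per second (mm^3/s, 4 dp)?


Rate = 0.54 * 0.1 * 52.5 = 2.835 mm^3/s


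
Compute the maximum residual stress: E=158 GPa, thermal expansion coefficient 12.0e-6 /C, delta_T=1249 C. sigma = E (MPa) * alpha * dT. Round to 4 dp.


sigma = 158*1000 * 12.0e-6 * 1249 = 2368.104 MPa
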